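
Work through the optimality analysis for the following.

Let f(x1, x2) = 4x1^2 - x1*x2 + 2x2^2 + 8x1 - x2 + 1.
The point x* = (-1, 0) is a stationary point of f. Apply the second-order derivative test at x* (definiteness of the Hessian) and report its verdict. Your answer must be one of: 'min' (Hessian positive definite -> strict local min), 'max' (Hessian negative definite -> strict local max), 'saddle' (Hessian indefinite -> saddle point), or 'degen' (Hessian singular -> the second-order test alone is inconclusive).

Compute the Hessian H = grad^2 f:
  H = [[8, -1], [-1, 4]]
Verify stationarity: grad f(x*) = H x* + g = (0, 0).
Eigenvalues of H: 3.7639, 8.2361.
Both eigenvalues > 0, so H is positive definite -> x* is a strict local min.

min


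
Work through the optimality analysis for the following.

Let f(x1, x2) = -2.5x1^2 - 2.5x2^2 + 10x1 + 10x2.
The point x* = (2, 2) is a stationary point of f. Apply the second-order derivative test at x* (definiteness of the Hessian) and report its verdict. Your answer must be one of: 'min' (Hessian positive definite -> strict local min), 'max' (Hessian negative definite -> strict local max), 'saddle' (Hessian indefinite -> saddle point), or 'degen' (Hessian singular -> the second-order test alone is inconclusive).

Compute the Hessian H = grad^2 f:
  H = [[-5, 0], [0, -5]]
Verify stationarity: grad f(x*) = H x* + g = (0, 0).
Eigenvalues of H: -5, -5.
Both eigenvalues < 0, so H is negative definite -> x* is a strict local max.

max


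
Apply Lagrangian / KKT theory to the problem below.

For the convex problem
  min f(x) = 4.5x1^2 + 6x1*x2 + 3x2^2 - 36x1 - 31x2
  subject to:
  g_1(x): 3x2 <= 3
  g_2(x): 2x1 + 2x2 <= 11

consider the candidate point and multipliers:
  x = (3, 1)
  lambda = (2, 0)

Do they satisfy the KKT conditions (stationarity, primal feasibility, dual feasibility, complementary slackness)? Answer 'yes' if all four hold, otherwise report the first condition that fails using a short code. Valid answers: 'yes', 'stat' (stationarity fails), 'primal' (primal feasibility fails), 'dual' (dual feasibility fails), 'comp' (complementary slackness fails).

Gradient of f: grad f(x) = Q x + c = (-3, -7)
Constraint values g_i(x) = a_i^T x - b_i:
  g_1((3, 1)) = 0
  g_2((3, 1)) = -3
Stationarity residual: grad f(x) + sum_i lambda_i a_i = (-3, -1)
  -> stationarity FAILS
Primal feasibility (all g_i <= 0): OK
Dual feasibility (all lambda_i >= 0): OK
Complementary slackness (lambda_i * g_i(x) = 0 for all i): OK

Verdict: the first failing condition is stationarity -> stat.

stat


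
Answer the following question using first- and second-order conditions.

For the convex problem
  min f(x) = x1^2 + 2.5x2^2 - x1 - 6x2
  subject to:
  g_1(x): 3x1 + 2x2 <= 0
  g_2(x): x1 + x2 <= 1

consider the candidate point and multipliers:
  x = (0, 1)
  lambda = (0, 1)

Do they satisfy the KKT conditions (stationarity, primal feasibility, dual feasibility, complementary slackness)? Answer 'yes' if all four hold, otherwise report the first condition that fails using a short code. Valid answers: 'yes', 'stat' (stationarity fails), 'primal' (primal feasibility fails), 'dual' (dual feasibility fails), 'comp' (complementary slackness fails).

Gradient of f: grad f(x) = Q x + c = (-1, -1)
Constraint values g_i(x) = a_i^T x - b_i:
  g_1((0, 1)) = 2
  g_2((0, 1)) = 0
Stationarity residual: grad f(x) + sum_i lambda_i a_i = (0, 0)
  -> stationarity OK
Primal feasibility (all g_i <= 0): FAILS
Dual feasibility (all lambda_i >= 0): OK
Complementary slackness (lambda_i * g_i(x) = 0 for all i): OK

Verdict: the first failing condition is primal_feasibility -> primal.

primal


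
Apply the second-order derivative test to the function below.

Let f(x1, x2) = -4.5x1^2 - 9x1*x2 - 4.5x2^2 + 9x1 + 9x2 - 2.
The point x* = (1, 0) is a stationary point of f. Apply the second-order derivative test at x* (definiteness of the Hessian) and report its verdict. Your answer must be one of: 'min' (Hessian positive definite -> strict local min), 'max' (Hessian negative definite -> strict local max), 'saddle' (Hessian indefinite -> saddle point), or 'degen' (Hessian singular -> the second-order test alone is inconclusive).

Compute the Hessian H = grad^2 f:
  H = [[-9, -9], [-9, -9]]
Verify stationarity: grad f(x*) = H x* + g = (0, 0).
Eigenvalues of H: -18, 0.
H has a zero eigenvalue (singular; negative semidefinite but not definite), so H is neither positive definite, negative definite, nor indefinite. The second-order test alone is inconclusive -> degen.
(Indeed, f is constant along the null direction of H through x*, so x* is not a strict local extremum.)

degen


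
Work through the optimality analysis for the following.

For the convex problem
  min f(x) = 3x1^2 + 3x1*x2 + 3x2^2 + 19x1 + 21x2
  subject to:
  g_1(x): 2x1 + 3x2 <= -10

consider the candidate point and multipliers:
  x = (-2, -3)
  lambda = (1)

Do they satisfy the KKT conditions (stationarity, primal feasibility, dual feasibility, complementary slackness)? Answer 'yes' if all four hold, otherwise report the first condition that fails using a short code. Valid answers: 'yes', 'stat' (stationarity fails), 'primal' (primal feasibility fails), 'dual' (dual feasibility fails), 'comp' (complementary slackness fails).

Gradient of f: grad f(x) = Q x + c = (-2, -3)
Constraint values g_i(x) = a_i^T x - b_i:
  g_1((-2, -3)) = -3
Stationarity residual: grad f(x) + sum_i lambda_i a_i = (0, 0)
  -> stationarity OK
Primal feasibility (all g_i <= 0): OK
Dual feasibility (all lambda_i >= 0): OK
Complementary slackness (lambda_i * g_i(x) = 0 for all i): FAILS

Verdict: the first failing condition is complementary_slackness -> comp.

comp


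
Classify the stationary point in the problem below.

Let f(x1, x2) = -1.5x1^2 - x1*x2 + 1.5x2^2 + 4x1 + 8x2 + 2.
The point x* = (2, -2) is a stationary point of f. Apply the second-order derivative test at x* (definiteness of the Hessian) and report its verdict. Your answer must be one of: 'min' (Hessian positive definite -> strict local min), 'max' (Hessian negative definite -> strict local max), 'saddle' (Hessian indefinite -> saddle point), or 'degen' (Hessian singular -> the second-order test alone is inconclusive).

Compute the Hessian H = grad^2 f:
  H = [[-3, -1], [-1, 3]]
Verify stationarity: grad f(x*) = H x* + g = (0, 0).
Eigenvalues of H: -3.1623, 3.1623.
Eigenvalues have mixed signs, so H is indefinite -> x* is a saddle point.

saddle


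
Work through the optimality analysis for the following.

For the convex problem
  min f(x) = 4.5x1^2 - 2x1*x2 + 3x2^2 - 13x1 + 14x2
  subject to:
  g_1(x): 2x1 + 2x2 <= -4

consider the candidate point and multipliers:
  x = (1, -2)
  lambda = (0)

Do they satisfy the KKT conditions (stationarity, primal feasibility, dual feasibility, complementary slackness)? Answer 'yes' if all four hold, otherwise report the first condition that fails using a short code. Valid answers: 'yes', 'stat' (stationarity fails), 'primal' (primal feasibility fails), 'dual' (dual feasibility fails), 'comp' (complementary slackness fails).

Gradient of f: grad f(x) = Q x + c = (0, 0)
Constraint values g_i(x) = a_i^T x - b_i:
  g_1((1, -2)) = 2
Stationarity residual: grad f(x) + sum_i lambda_i a_i = (0, 0)
  -> stationarity OK
Primal feasibility (all g_i <= 0): FAILS
Dual feasibility (all lambda_i >= 0): OK
Complementary slackness (lambda_i * g_i(x) = 0 for all i): OK

Verdict: the first failing condition is primal_feasibility -> primal.

primal


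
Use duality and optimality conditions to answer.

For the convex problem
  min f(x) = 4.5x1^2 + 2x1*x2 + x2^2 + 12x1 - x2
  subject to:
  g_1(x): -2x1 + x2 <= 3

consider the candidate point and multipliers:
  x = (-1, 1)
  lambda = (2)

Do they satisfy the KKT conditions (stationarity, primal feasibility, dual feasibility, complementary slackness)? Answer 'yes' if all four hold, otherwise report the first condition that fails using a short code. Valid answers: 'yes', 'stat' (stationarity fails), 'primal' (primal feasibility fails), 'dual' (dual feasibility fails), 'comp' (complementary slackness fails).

Gradient of f: grad f(x) = Q x + c = (5, -1)
Constraint values g_i(x) = a_i^T x - b_i:
  g_1((-1, 1)) = 0
Stationarity residual: grad f(x) + sum_i lambda_i a_i = (1, 1)
  -> stationarity FAILS
Primal feasibility (all g_i <= 0): OK
Dual feasibility (all lambda_i >= 0): OK
Complementary slackness (lambda_i * g_i(x) = 0 for all i): OK

Verdict: the first failing condition is stationarity -> stat.

stat


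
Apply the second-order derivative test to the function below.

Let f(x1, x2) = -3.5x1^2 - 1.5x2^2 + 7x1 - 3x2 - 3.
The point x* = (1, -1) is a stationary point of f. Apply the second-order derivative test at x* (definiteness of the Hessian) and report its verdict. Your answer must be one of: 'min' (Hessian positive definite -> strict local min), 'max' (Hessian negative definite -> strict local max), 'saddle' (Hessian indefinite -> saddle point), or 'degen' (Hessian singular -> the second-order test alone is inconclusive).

Compute the Hessian H = grad^2 f:
  H = [[-7, 0], [0, -3]]
Verify stationarity: grad f(x*) = H x* + g = (0, 0).
Eigenvalues of H: -7, -3.
Both eigenvalues < 0, so H is negative definite -> x* is a strict local max.

max


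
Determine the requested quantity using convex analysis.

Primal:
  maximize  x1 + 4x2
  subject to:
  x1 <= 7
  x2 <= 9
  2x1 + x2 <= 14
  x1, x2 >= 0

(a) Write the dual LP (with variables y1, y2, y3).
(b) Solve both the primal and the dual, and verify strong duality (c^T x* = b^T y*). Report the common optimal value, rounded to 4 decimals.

The standard primal-dual pair for 'max c^T x s.t. A x <= b, x >= 0' is:
  Dual:  min b^T y  s.t.  A^T y >= c,  y >= 0.

So the dual LP is:
  minimize  7y1 + 9y2 + 14y3
  subject to:
    y1 + 2y3 >= 1
    y2 + y3 >= 4
    y1, y2, y3 >= 0

Solving the primal: x* = (2.5, 9).
  primal value c^T x* = 38.5.
Solving the dual: y* = (0, 3.5, 0.5).
  dual value b^T y* = 38.5.
Strong duality: c^T x* = b^T y*. Confirmed.

38.5


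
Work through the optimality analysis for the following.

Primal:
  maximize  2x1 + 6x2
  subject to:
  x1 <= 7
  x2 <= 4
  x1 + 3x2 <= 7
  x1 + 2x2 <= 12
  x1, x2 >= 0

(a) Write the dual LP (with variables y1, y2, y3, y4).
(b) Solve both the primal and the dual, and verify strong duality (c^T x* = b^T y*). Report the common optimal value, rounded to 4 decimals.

The standard primal-dual pair for 'max c^T x s.t. A x <= b, x >= 0' is:
  Dual:  min b^T y  s.t.  A^T y >= c,  y >= 0.

So the dual LP is:
  minimize  7y1 + 4y2 + 7y3 + 12y4
  subject to:
    y1 + y3 + y4 >= 2
    y2 + 3y3 + 2y4 >= 6
    y1, y2, y3, y4 >= 0

Solving the primal: x* = (0, 2.3333).
  primal value c^T x* = 14.
Solving the dual: y* = (0, 0, 2, 0).
  dual value b^T y* = 14.
Strong duality: c^T x* = b^T y*. Confirmed.

14


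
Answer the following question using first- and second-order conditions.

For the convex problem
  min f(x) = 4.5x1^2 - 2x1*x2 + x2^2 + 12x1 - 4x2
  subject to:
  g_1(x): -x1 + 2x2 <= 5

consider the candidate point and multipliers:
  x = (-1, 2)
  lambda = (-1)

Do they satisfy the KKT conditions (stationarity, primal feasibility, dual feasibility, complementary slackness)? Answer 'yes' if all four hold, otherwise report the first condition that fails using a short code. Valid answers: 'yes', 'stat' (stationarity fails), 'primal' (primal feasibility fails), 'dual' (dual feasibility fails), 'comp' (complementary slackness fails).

Gradient of f: grad f(x) = Q x + c = (-1, 2)
Constraint values g_i(x) = a_i^T x - b_i:
  g_1((-1, 2)) = 0
Stationarity residual: grad f(x) + sum_i lambda_i a_i = (0, 0)
  -> stationarity OK
Primal feasibility (all g_i <= 0): OK
Dual feasibility (all lambda_i >= 0): FAILS
Complementary slackness (lambda_i * g_i(x) = 0 for all i): OK

Verdict: the first failing condition is dual_feasibility -> dual.

dual


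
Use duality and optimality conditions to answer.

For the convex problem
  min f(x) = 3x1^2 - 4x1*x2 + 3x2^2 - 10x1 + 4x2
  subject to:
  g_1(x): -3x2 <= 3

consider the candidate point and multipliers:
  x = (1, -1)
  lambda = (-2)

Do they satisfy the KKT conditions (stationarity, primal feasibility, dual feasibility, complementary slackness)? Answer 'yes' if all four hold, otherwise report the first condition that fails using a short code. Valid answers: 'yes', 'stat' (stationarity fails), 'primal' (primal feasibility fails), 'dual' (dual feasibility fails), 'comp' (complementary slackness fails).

Gradient of f: grad f(x) = Q x + c = (0, -6)
Constraint values g_i(x) = a_i^T x - b_i:
  g_1((1, -1)) = 0
Stationarity residual: grad f(x) + sum_i lambda_i a_i = (0, 0)
  -> stationarity OK
Primal feasibility (all g_i <= 0): OK
Dual feasibility (all lambda_i >= 0): FAILS
Complementary slackness (lambda_i * g_i(x) = 0 for all i): OK

Verdict: the first failing condition is dual_feasibility -> dual.

dual


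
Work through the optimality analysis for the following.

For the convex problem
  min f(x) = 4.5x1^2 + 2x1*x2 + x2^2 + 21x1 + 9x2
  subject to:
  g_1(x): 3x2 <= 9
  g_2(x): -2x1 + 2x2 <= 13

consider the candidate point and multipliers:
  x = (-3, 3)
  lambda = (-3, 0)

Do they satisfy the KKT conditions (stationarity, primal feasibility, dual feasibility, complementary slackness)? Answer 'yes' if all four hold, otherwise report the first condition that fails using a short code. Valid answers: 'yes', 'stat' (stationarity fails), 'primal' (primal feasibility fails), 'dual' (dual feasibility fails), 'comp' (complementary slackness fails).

Gradient of f: grad f(x) = Q x + c = (0, 9)
Constraint values g_i(x) = a_i^T x - b_i:
  g_1((-3, 3)) = 0
  g_2((-3, 3)) = -1
Stationarity residual: grad f(x) + sum_i lambda_i a_i = (0, 0)
  -> stationarity OK
Primal feasibility (all g_i <= 0): OK
Dual feasibility (all lambda_i >= 0): FAILS
Complementary slackness (lambda_i * g_i(x) = 0 for all i): OK

Verdict: the first failing condition is dual_feasibility -> dual.

dual


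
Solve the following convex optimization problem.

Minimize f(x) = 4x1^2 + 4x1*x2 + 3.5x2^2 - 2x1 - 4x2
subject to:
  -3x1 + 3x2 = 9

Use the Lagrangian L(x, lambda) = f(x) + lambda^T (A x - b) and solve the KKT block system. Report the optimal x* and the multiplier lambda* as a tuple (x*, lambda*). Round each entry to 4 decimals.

Form the Lagrangian:
  L(x, lambda) = (1/2) x^T Q x + c^T x + lambda^T (A x - b)
Stationarity (grad_x L = 0): Q x + c + A^T lambda = 0.
Primal feasibility: A x = b.

This gives the KKT block system:
  [ Q   A^T ] [ x     ]   [-c ]
  [ A    0  ] [ lambda ] = [ b ]

Solving the linear system:
  x*      = (-1.1739, 1.8261)
  lambda* = (-1.3623)
  f(x*)   = 3.6522

x* = (-1.1739, 1.8261), lambda* = (-1.3623)


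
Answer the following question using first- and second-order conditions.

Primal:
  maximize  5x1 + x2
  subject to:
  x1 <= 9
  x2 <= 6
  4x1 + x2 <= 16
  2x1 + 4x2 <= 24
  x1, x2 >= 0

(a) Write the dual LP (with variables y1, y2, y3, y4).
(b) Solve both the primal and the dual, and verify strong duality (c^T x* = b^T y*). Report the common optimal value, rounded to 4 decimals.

The standard primal-dual pair for 'max c^T x s.t. A x <= b, x >= 0' is:
  Dual:  min b^T y  s.t.  A^T y >= c,  y >= 0.

So the dual LP is:
  minimize  9y1 + 6y2 + 16y3 + 24y4
  subject to:
    y1 + 4y3 + 2y4 >= 5
    y2 + y3 + 4y4 >= 1
    y1, y2, y3, y4 >= 0

Solving the primal: x* = (4, 0).
  primal value c^T x* = 20.
Solving the dual: y* = (0, 0, 1.25, 0).
  dual value b^T y* = 20.
Strong duality: c^T x* = b^T y*. Confirmed.

20


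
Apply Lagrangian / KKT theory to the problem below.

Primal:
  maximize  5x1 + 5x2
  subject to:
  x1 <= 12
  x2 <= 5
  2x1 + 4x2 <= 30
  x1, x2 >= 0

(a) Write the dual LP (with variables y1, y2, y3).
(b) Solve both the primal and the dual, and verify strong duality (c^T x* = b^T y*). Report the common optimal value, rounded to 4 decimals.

The standard primal-dual pair for 'max c^T x s.t. A x <= b, x >= 0' is:
  Dual:  min b^T y  s.t.  A^T y >= c,  y >= 0.

So the dual LP is:
  minimize  12y1 + 5y2 + 30y3
  subject to:
    y1 + 2y3 >= 5
    y2 + 4y3 >= 5
    y1, y2, y3 >= 0

Solving the primal: x* = (12, 1.5).
  primal value c^T x* = 67.5.
Solving the dual: y* = (2.5, 0, 1.25).
  dual value b^T y* = 67.5.
Strong duality: c^T x* = b^T y*. Confirmed.

67.5


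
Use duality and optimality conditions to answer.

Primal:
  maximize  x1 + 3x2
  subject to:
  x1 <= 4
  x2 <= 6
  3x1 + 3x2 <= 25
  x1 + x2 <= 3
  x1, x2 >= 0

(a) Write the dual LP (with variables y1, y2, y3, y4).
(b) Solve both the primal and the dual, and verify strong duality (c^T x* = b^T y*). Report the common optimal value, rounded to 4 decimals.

The standard primal-dual pair for 'max c^T x s.t. A x <= b, x >= 0' is:
  Dual:  min b^T y  s.t.  A^T y >= c,  y >= 0.

So the dual LP is:
  minimize  4y1 + 6y2 + 25y3 + 3y4
  subject to:
    y1 + 3y3 + y4 >= 1
    y2 + 3y3 + y4 >= 3
    y1, y2, y3, y4 >= 0

Solving the primal: x* = (0, 3).
  primal value c^T x* = 9.
Solving the dual: y* = (0, 0, 0, 3).
  dual value b^T y* = 9.
Strong duality: c^T x* = b^T y*. Confirmed.

9


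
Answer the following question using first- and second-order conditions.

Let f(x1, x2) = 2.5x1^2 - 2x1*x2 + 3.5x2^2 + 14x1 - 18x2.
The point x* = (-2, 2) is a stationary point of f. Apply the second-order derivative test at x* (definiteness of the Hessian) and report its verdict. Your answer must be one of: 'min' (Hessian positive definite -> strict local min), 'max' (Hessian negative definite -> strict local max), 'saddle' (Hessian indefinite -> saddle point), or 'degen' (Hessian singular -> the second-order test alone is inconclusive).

Compute the Hessian H = grad^2 f:
  H = [[5, -2], [-2, 7]]
Verify stationarity: grad f(x*) = H x* + g = (0, 0).
Eigenvalues of H: 3.7639, 8.2361.
Both eigenvalues > 0, so H is positive definite -> x* is a strict local min.

min


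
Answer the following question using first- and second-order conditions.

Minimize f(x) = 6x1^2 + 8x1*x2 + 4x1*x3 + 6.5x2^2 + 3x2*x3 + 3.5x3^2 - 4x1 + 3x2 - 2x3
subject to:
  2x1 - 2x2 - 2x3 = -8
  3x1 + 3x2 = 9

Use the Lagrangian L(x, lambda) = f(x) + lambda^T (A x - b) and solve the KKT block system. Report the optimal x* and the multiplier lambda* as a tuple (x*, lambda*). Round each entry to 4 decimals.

Form the Lagrangian:
  L(x, lambda) = (1/2) x^T Q x + c^T x + lambda^T (A x - b)
Stationarity (grad_x L = 0): Q x + c + A^T lambda = 0.
Primal feasibility: A x = b.

This gives the KKT block system:
  [ Q   A^T ] [ x     ]   [-c ]
  [ A    0  ] [ lambda ] = [ b ]

Solving the linear system:
  x*      = (-0.1707, 3.1707, 0.6585)
  lambda* = (5.7195, -11.1301)
  f(x*)   = 77.4024

x* = (-0.1707, 3.1707, 0.6585), lambda* = (5.7195, -11.1301)


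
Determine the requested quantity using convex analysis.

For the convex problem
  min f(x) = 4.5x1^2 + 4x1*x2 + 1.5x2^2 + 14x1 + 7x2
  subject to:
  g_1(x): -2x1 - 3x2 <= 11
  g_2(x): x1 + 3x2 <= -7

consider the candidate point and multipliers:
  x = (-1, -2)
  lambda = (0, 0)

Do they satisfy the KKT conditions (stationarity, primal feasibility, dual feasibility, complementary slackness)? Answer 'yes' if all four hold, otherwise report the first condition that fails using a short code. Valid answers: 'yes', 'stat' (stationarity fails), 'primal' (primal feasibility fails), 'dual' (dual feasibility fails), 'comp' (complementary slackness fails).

Gradient of f: grad f(x) = Q x + c = (-3, -3)
Constraint values g_i(x) = a_i^T x - b_i:
  g_1((-1, -2)) = -3
  g_2((-1, -2)) = 0
Stationarity residual: grad f(x) + sum_i lambda_i a_i = (-3, -3)
  -> stationarity FAILS
Primal feasibility (all g_i <= 0): OK
Dual feasibility (all lambda_i >= 0): OK
Complementary slackness (lambda_i * g_i(x) = 0 for all i): OK

Verdict: the first failing condition is stationarity -> stat.

stat


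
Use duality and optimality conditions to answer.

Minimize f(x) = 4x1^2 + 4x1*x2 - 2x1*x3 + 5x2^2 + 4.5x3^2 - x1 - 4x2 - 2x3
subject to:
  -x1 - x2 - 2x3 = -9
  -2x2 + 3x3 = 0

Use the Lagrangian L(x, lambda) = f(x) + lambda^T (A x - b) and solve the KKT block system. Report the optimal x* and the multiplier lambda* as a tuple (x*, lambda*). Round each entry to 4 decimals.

Form the Lagrangian:
  L(x, lambda) = (1/2) x^T Q x + c^T x + lambda^T (A x - b)
Stationarity (grad_x L = 0): Q x + c + A^T lambda = 0.
Primal feasibility: A x = b.

This gives the KKT block system:
  [ Q   A^T ] [ x     ]   [-c ]
  [ A    0  ] [ lambda ] = [ b ]

Solving the linear system:
  x*      = (1.3966, 3.2586, 2.1724)
  lambda* = (18.8621, 7.6552)
  f(x*)   = 75.4914

x* = (1.3966, 3.2586, 2.1724), lambda* = (18.8621, 7.6552)


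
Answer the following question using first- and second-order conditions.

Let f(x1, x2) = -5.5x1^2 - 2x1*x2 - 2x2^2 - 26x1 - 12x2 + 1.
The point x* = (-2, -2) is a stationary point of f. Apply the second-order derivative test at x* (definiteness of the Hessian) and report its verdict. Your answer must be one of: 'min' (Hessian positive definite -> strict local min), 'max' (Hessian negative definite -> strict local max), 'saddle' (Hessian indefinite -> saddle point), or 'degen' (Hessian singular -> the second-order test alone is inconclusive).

Compute the Hessian H = grad^2 f:
  H = [[-11, -2], [-2, -4]]
Verify stationarity: grad f(x*) = H x* + g = (0, 0).
Eigenvalues of H: -11.5311, -3.4689.
Both eigenvalues < 0, so H is negative definite -> x* is a strict local max.

max


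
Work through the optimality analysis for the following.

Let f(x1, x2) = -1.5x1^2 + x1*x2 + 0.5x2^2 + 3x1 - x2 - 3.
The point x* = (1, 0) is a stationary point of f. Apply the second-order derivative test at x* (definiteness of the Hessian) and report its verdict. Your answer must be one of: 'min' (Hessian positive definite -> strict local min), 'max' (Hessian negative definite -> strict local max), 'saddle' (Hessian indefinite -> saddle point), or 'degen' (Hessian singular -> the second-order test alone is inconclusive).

Compute the Hessian H = grad^2 f:
  H = [[-3, 1], [1, 1]]
Verify stationarity: grad f(x*) = H x* + g = (0, 0).
Eigenvalues of H: -3.2361, 1.2361.
Eigenvalues have mixed signs, so H is indefinite -> x* is a saddle point.

saddle


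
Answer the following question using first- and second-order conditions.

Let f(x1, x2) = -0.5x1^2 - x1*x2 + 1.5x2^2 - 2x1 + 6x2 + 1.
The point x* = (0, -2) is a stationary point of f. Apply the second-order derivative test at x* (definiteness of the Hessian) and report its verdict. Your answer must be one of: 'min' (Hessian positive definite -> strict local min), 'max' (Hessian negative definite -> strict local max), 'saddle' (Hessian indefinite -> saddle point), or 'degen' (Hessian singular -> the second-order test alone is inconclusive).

Compute the Hessian H = grad^2 f:
  H = [[-1, -1], [-1, 3]]
Verify stationarity: grad f(x*) = H x* + g = (0, 0).
Eigenvalues of H: -1.2361, 3.2361.
Eigenvalues have mixed signs, so H is indefinite -> x* is a saddle point.

saddle


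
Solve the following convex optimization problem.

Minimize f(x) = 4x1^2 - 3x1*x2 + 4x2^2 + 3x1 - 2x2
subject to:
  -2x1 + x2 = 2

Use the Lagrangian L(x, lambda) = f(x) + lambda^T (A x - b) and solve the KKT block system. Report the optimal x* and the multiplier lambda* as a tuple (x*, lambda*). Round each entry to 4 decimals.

Form the Lagrangian:
  L(x, lambda) = (1/2) x^T Q x + c^T x + lambda^T (A x - b)
Stationarity (grad_x L = 0): Q x + c + A^T lambda = 0.
Primal feasibility: A x = b.

This gives the KKT block system:
  [ Q   A^T ] [ x     ]   [-c ]
  [ A    0  ] [ lambda ] = [ b ]

Solving the linear system:
  x*      = (-0.8929, 0.2143)
  lambda* = (-2.3929)
  f(x*)   = 0.8393

x* = (-0.8929, 0.2143), lambda* = (-2.3929)


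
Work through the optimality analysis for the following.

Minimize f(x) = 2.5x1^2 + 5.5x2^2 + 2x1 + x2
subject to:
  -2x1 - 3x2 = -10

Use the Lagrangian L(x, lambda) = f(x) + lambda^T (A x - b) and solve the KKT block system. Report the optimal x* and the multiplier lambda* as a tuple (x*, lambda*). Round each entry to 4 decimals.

Form the Lagrangian:
  L(x, lambda) = (1/2) x^T Q x + c^T x + lambda^T (A x - b)
Stationarity (grad_x L = 0): Q x + c + A^T lambda = 0.
Primal feasibility: A x = b.

This gives the KKT block system:
  [ Q   A^T ] [ x     ]   [-c ]
  [ A    0  ] [ lambda ] = [ b ]

Solving the linear system:
  x*      = (2.3371, 1.7753)
  lambda* = (6.8427)
  f(x*)   = 37.4382

x* = (2.3371, 1.7753), lambda* = (6.8427)


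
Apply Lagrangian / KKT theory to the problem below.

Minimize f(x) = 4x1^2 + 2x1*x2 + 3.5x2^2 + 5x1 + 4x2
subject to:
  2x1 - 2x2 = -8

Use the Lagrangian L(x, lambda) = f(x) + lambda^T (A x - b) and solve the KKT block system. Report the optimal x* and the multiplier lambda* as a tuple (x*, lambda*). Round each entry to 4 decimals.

Form the Lagrangian:
  L(x, lambda) = (1/2) x^T Q x + c^T x + lambda^T (A x - b)
Stationarity (grad_x L = 0): Q x + c + A^T lambda = 0.
Primal feasibility: A x = b.

This gives the KKT block system:
  [ Q   A^T ] [ x     ]   [-c ]
  [ A    0  ] [ lambda ] = [ b ]

Solving the linear system:
  x*      = (-2.3684, 1.6316)
  lambda* = (5.3421)
  f(x*)   = 18.7105

x* = (-2.3684, 1.6316), lambda* = (5.3421)


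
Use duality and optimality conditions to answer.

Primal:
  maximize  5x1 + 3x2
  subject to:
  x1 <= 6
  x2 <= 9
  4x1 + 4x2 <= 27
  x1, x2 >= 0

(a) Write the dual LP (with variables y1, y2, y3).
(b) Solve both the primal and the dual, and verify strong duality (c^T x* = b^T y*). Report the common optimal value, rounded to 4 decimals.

The standard primal-dual pair for 'max c^T x s.t. A x <= b, x >= 0' is:
  Dual:  min b^T y  s.t.  A^T y >= c,  y >= 0.

So the dual LP is:
  minimize  6y1 + 9y2 + 27y3
  subject to:
    y1 + 4y3 >= 5
    y2 + 4y3 >= 3
    y1, y2, y3 >= 0

Solving the primal: x* = (6, 0.75).
  primal value c^T x* = 32.25.
Solving the dual: y* = (2, 0, 0.75).
  dual value b^T y* = 32.25.
Strong duality: c^T x* = b^T y*. Confirmed.

32.25


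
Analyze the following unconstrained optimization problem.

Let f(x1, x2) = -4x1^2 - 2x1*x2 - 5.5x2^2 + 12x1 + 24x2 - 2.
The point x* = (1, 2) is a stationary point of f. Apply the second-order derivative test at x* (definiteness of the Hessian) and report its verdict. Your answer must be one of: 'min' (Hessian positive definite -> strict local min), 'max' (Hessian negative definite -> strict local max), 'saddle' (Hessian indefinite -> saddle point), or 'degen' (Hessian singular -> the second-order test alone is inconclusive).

Compute the Hessian H = grad^2 f:
  H = [[-8, -2], [-2, -11]]
Verify stationarity: grad f(x*) = H x* + g = (0, 0).
Eigenvalues of H: -12, -7.
Both eigenvalues < 0, so H is negative definite -> x* is a strict local max.

max


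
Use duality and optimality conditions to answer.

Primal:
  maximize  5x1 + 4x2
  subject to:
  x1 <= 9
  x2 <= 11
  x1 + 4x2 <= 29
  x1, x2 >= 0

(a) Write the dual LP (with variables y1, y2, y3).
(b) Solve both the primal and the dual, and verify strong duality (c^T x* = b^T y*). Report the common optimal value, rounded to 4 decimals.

The standard primal-dual pair for 'max c^T x s.t. A x <= b, x >= 0' is:
  Dual:  min b^T y  s.t.  A^T y >= c,  y >= 0.

So the dual LP is:
  minimize  9y1 + 11y2 + 29y3
  subject to:
    y1 + y3 >= 5
    y2 + 4y3 >= 4
    y1, y2, y3 >= 0

Solving the primal: x* = (9, 5).
  primal value c^T x* = 65.
Solving the dual: y* = (4, 0, 1).
  dual value b^T y* = 65.
Strong duality: c^T x* = b^T y*. Confirmed.

65


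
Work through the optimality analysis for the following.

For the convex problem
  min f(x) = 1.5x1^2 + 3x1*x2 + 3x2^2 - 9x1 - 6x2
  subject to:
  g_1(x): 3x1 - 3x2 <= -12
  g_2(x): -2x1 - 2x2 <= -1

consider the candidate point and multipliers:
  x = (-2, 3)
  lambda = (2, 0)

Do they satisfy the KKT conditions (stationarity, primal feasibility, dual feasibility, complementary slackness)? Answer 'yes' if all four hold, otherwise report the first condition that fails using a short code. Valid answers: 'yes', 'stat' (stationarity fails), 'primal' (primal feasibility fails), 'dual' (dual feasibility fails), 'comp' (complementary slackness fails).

Gradient of f: grad f(x) = Q x + c = (-6, 6)
Constraint values g_i(x) = a_i^T x - b_i:
  g_1((-2, 3)) = -3
  g_2((-2, 3)) = -1
Stationarity residual: grad f(x) + sum_i lambda_i a_i = (0, 0)
  -> stationarity OK
Primal feasibility (all g_i <= 0): OK
Dual feasibility (all lambda_i >= 0): OK
Complementary slackness (lambda_i * g_i(x) = 0 for all i): FAILS

Verdict: the first failing condition is complementary_slackness -> comp.

comp


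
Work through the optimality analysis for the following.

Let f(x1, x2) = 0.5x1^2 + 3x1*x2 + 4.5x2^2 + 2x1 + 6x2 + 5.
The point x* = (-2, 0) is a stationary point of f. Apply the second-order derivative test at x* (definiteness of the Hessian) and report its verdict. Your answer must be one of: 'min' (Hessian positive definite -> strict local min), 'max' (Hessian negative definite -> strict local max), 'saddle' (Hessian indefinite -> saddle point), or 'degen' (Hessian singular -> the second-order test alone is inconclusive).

Compute the Hessian H = grad^2 f:
  H = [[1, 3], [3, 9]]
Verify stationarity: grad f(x*) = H x* + g = (0, 0).
Eigenvalues of H: 0, 10.
H has a zero eigenvalue (singular; positive semidefinite but not definite), so H is neither positive definite, negative definite, nor indefinite. The second-order test alone is inconclusive -> degen.
(Indeed, f is constant along the null direction of H through x*, so x* is not a strict local extremum.)

degen


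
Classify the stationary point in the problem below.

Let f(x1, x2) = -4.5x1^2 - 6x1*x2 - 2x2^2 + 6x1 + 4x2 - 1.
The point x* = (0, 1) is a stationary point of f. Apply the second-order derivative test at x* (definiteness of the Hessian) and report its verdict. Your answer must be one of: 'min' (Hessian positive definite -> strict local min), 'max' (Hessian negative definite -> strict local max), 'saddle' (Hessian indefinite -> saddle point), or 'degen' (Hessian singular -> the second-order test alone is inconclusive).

Compute the Hessian H = grad^2 f:
  H = [[-9, -6], [-6, -4]]
Verify stationarity: grad f(x*) = H x* + g = (0, 0).
Eigenvalues of H: -13, 0.
H has a zero eigenvalue (singular; negative semidefinite but not definite), so H is neither positive definite, negative definite, nor indefinite. The second-order test alone is inconclusive -> degen.
(Indeed, f is constant along the null direction of H through x*, so x* is not a strict local extremum.)

degen


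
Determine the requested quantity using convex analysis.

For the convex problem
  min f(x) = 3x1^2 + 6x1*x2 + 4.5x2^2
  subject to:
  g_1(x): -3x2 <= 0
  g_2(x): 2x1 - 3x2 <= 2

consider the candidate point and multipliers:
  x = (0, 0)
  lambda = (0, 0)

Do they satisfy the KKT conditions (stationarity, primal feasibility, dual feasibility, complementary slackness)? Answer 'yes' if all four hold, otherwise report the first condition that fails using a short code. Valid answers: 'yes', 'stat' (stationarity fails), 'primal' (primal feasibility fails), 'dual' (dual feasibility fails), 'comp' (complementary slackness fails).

Gradient of f: grad f(x) = Q x + c = (0, 0)
Constraint values g_i(x) = a_i^T x - b_i:
  g_1((0, 0)) = 0
  g_2((0, 0)) = -2
Stationarity residual: grad f(x) + sum_i lambda_i a_i = (0, 0)
  -> stationarity OK
Primal feasibility (all g_i <= 0): OK
Dual feasibility (all lambda_i >= 0): OK
Complementary slackness (lambda_i * g_i(x) = 0 for all i): OK

Verdict: yes, KKT holds.

yes


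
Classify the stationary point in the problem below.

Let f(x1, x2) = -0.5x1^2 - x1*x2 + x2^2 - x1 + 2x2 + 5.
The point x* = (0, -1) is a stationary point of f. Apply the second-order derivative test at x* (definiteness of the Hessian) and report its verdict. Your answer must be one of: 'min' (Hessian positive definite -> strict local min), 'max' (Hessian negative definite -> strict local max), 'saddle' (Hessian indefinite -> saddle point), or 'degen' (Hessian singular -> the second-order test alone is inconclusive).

Compute the Hessian H = grad^2 f:
  H = [[-1, -1], [-1, 2]]
Verify stationarity: grad f(x*) = H x* + g = (0, 0).
Eigenvalues of H: -1.3028, 2.3028.
Eigenvalues have mixed signs, so H is indefinite -> x* is a saddle point.

saddle


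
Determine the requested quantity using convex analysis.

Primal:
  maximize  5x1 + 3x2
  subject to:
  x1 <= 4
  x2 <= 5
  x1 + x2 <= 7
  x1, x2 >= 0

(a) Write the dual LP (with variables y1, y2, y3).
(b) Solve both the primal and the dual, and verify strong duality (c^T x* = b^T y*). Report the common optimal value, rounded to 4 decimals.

The standard primal-dual pair for 'max c^T x s.t. A x <= b, x >= 0' is:
  Dual:  min b^T y  s.t.  A^T y >= c,  y >= 0.

So the dual LP is:
  minimize  4y1 + 5y2 + 7y3
  subject to:
    y1 + y3 >= 5
    y2 + y3 >= 3
    y1, y2, y3 >= 0

Solving the primal: x* = (4, 3).
  primal value c^T x* = 29.
Solving the dual: y* = (2, 0, 3).
  dual value b^T y* = 29.
Strong duality: c^T x* = b^T y*. Confirmed.

29


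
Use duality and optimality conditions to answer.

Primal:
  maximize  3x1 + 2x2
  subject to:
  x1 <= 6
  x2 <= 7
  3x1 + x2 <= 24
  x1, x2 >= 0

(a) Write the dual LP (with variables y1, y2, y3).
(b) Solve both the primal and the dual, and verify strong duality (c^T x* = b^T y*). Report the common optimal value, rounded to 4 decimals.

The standard primal-dual pair for 'max c^T x s.t. A x <= b, x >= 0' is:
  Dual:  min b^T y  s.t.  A^T y >= c,  y >= 0.

So the dual LP is:
  minimize  6y1 + 7y2 + 24y3
  subject to:
    y1 + 3y3 >= 3
    y2 + y3 >= 2
    y1, y2, y3 >= 0

Solving the primal: x* = (5.6667, 7).
  primal value c^T x* = 31.
Solving the dual: y* = (0, 1, 1).
  dual value b^T y* = 31.
Strong duality: c^T x* = b^T y*. Confirmed.

31


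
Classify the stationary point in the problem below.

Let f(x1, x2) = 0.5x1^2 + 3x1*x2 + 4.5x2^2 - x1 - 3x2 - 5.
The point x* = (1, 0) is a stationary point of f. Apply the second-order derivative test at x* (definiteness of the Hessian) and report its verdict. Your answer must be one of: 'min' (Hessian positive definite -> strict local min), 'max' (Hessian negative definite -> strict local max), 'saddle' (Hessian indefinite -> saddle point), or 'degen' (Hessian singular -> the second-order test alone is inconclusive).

Compute the Hessian H = grad^2 f:
  H = [[1, 3], [3, 9]]
Verify stationarity: grad f(x*) = H x* + g = (0, 0).
Eigenvalues of H: 0, 10.
H has a zero eigenvalue (singular; positive semidefinite but not definite), so H is neither positive definite, negative definite, nor indefinite. The second-order test alone is inconclusive -> degen.
(Indeed, f is constant along the null direction of H through x*, so x* is not a strict local extremum.)

degen


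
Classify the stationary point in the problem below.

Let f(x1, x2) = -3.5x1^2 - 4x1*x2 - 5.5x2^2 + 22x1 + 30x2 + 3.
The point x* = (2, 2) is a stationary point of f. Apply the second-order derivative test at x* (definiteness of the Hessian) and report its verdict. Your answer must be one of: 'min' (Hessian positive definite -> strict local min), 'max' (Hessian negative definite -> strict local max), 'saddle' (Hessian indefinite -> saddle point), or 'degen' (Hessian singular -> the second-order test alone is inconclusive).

Compute the Hessian H = grad^2 f:
  H = [[-7, -4], [-4, -11]]
Verify stationarity: grad f(x*) = H x* + g = (0, 0).
Eigenvalues of H: -13.4721, -4.5279.
Both eigenvalues < 0, so H is negative definite -> x* is a strict local max.

max


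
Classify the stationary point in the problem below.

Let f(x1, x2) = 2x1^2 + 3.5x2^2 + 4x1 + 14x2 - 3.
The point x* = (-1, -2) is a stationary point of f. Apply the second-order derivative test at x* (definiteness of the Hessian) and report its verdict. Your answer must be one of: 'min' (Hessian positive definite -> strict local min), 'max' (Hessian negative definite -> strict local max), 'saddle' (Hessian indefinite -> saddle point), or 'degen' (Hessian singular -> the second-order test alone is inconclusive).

Compute the Hessian H = grad^2 f:
  H = [[4, 0], [0, 7]]
Verify stationarity: grad f(x*) = H x* + g = (0, 0).
Eigenvalues of H: 4, 7.
Both eigenvalues > 0, so H is positive definite -> x* is a strict local min.

min


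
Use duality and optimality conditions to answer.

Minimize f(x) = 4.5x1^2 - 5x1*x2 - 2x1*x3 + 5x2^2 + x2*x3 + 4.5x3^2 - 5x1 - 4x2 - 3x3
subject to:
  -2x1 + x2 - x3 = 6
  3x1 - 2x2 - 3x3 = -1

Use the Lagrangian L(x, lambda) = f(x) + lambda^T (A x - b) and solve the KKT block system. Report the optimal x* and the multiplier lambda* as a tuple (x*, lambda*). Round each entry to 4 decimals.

Form the Lagrangian:
  L(x, lambda) = (1/2) x^T Q x + c^T x + lambda^T (A x - b)
Stationarity (grad_x L = 0): Q x + c + A^T lambda = 0.
Primal feasibility: A x = b.

This gives the KKT block system:
  [ Q   A^T ] [ x     ]   [-c ]
  [ A    0  ] [ lambda ] = [ b ]

Solving the linear system:
  x*      = (-1.7383, 0.6711, -1.8523)
  lambda* = (-11.9396, -1.1946)
  f(x*)   = 41.0034

x* = (-1.7383, 0.6711, -1.8523), lambda* = (-11.9396, -1.1946)


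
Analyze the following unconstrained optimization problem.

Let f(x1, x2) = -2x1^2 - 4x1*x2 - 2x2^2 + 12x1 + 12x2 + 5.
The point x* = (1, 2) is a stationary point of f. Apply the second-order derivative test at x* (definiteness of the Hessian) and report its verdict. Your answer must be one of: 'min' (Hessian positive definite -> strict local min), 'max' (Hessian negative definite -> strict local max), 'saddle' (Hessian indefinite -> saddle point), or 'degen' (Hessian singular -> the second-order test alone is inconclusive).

Compute the Hessian H = grad^2 f:
  H = [[-4, -4], [-4, -4]]
Verify stationarity: grad f(x*) = H x* + g = (0, 0).
Eigenvalues of H: -8, 0.
H has a zero eigenvalue (singular; negative semidefinite but not definite), so H is neither positive definite, negative definite, nor indefinite. The second-order test alone is inconclusive -> degen.
(Indeed, f is constant along the null direction of H through x*, so x* is not a strict local extremum.)

degen


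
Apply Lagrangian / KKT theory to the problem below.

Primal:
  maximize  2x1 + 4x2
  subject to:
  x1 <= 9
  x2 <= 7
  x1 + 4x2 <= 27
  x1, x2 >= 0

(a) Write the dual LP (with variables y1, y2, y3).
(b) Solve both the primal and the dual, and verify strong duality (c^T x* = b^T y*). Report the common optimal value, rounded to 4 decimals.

The standard primal-dual pair for 'max c^T x s.t. A x <= b, x >= 0' is:
  Dual:  min b^T y  s.t.  A^T y >= c,  y >= 0.

So the dual LP is:
  minimize  9y1 + 7y2 + 27y3
  subject to:
    y1 + y3 >= 2
    y2 + 4y3 >= 4
    y1, y2, y3 >= 0

Solving the primal: x* = (9, 4.5).
  primal value c^T x* = 36.
Solving the dual: y* = (1, 0, 1).
  dual value b^T y* = 36.
Strong duality: c^T x* = b^T y*. Confirmed.

36


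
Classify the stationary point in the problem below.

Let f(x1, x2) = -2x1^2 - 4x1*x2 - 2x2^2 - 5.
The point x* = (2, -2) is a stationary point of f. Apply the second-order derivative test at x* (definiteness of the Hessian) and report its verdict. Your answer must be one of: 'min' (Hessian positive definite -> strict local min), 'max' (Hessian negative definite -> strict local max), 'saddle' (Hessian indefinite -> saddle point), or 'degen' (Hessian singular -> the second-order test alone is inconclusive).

Compute the Hessian H = grad^2 f:
  H = [[-4, -4], [-4, -4]]
Verify stationarity: grad f(x*) = H x* + g = (0, 0).
Eigenvalues of H: -8, 0.
H has a zero eigenvalue (singular; negative semidefinite but not definite), so H is neither positive definite, negative definite, nor indefinite. The second-order test alone is inconclusive -> degen.
(Indeed, f is constant along the null direction of H through x*, so x* is not a strict local extremum.)

degen


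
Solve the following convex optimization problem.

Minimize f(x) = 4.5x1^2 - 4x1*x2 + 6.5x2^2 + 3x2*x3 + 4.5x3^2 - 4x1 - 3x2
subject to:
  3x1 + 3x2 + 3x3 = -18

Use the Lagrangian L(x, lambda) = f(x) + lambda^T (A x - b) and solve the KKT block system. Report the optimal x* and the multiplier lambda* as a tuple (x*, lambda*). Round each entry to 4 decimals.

Form the Lagrangian:
  L(x, lambda) = (1/2) x^T Q x + c^T x + lambda^T (A x - b)
Stationarity (grad_x L = 0): Q x + c + A^T lambda = 0.
Primal feasibility: A x = b.

This gives the KKT block system:
  [ Q   A^T ] [ x     ]   [-c ]
  [ A    0  ] [ lambda ] = [ b ]

Solving the linear system:
  x*      = (-2.5845, -1.7394, -1.6761)
  lambda* = (6.7676)
  f(x*)   = 68.6866

x* = (-2.5845, -1.7394, -1.6761), lambda* = (6.7676)
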